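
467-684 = - 217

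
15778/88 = 7889/44 = 179.30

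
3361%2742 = 619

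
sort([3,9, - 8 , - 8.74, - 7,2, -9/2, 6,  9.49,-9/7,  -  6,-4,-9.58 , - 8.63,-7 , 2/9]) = [ - 9.58, - 8.74,-8.63,-8,- 7,  -  7, - 6, - 9/2, - 4, - 9/7, 2/9, 2 , 3, 6, 9,9.49 ] 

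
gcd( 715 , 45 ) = 5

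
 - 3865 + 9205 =5340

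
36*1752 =63072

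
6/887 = 6/887= 0.01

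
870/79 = 11+1/79 = 11.01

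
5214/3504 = 869/584 = 1.49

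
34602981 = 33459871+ 1143110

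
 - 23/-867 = 23/867 = 0.03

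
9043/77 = 117+34/77  =  117.44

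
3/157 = 3/157 = 0.02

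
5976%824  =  208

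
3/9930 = 1/3310 = 0.00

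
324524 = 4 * 81131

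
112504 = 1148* 98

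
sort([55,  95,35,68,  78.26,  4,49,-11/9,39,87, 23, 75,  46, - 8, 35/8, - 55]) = [ - 55, - 8, - 11/9,4, 35/8, 23,35,  39,  46,49,  55,  68,75 , 78.26,87, 95 ] 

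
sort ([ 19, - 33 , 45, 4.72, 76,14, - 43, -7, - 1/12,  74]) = [  -  43, - 33,-7 , - 1/12 , 4.72 , 14,19 , 45 , 74,76 ]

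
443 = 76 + 367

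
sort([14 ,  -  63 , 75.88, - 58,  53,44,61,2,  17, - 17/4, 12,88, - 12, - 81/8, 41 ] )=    [ - 63, - 58, -12, - 81/8 ,-17/4,2,12,14,17,41,44,  53,  61 , 75.88, 88 ]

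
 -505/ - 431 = 505/431 = 1.17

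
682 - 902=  - 220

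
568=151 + 417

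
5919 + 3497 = 9416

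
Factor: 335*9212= 3086020 = 2^2 * 5^1*7^2*47^1*67^1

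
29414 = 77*382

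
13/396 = 13/396 = 0.03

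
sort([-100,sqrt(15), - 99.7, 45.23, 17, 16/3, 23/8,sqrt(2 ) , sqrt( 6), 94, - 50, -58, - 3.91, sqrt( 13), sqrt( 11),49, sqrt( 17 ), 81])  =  [ - 100, - 99.7, -58, - 50 , - 3.91,sqrt (2), sqrt( 6 ), 23/8, sqrt(11 ), sqrt ( 13), sqrt( 15 ), sqrt( 17 ) , 16/3, 17,45.23, 49, 81, 94]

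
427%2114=427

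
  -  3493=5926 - 9419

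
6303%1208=263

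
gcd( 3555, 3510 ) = 45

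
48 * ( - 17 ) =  - 816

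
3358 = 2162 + 1196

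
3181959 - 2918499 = 263460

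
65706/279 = 21902/93  =  235.51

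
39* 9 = 351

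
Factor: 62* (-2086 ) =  - 2^2* 7^1*31^1*149^1 = - 129332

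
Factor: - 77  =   - 7^1*11^1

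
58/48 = 29/24= 1.21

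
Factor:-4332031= - 11^1*199^1*1979^1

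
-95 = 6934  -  7029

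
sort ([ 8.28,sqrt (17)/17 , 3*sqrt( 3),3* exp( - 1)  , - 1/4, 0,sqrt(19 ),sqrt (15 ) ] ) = [-1/4,0,sqrt(17)/17,3*exp( - 1 ),sqrt( 15 ),  sqrt( 19 ), 3*sqrt ( 3 ),8.28 ] 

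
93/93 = 1 =1.00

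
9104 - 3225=5879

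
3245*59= 191455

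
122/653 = 122/653= 0.19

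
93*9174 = 853182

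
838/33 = 838/33 = 25.39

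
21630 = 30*721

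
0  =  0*8745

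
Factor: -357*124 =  - 2^2*3^1*7^1*17^1 * 31^1 =- 44268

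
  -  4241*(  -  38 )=161158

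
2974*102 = 303348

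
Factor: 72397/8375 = 5^( - 3)*13^1*67^ ( - 1)*5569^1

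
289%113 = 63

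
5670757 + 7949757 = 13620514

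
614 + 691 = 1305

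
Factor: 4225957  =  4225957^1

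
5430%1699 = 333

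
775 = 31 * 25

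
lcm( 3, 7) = 21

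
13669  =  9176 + 4493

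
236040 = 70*3372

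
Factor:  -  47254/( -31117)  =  2^1 * 29^( - 2)*37^ ( - 1 )*23627^1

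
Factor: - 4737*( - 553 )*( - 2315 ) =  - 3^1*5^1*7^1*79^1 * 463^1*1579^1 =- 6064283715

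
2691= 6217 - 3526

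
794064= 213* 3728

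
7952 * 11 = 87472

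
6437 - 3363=3074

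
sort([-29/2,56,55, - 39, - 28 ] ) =[-39 , - 28, - 29/2,55,56] 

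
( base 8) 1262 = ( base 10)690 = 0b1010110010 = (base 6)3110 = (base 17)26a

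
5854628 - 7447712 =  - 1593084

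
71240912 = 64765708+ 6475204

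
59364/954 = 3298/53= 62.23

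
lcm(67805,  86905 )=6170255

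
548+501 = 1049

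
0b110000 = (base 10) 48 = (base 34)1e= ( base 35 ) 1D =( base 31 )1h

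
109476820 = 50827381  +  58649439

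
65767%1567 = 1520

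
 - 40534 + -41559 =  - 82093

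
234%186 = 48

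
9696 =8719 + 977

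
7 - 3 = 4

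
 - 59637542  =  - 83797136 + 24159594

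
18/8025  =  6/2675  =  0.00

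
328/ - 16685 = -1 + 16357/16685 = -  0.02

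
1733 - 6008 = -4275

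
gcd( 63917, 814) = 1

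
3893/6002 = 3893/6002 = 0.65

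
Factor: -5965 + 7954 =3^2 * 13^1 * 17^1 = 1989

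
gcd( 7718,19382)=2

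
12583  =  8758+3825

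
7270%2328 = 286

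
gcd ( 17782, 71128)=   17782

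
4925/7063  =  4925/7063 = 0.70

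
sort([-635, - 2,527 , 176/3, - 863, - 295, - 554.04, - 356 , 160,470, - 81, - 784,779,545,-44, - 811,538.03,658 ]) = [ - 863,- 811, - 784, - 635, - 554.04,-356, - 295, - 81, - 44, - 2,176/3, 160 , 470, 527,538.03, 545,658,779 ]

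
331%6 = 1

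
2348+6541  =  8889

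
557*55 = 30635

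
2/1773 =2/1773 = 0.00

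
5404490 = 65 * 83146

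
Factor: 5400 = 2^3*3^3*5^2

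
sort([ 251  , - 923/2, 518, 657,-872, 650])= [-872,-923/2, 251,518, 650 , 657]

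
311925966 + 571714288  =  883640254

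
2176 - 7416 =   -  5240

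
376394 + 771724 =1148118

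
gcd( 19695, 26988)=39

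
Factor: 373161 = 3^1*173^1*719^1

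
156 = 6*26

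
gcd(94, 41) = 1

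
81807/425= 81807/425 = 192.49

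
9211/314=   9211/314 = 29.33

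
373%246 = 127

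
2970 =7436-4466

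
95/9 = 95/9 = 10.56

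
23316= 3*7772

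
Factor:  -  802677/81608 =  - 2^( - 3)*3^1 *23^1*101^(-2 )*11633^1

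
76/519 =76/519 = 0.15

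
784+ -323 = 461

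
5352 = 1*5352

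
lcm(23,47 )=1081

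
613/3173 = 613/3173 = 0.19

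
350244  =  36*9729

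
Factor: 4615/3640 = 2^(-3) * 7^( - 1 ) * 71^1 = 71/56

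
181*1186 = 214666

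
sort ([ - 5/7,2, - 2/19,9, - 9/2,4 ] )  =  [ - 9/2,  -  5/7,  -  2/19,2, 4,9] 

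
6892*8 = 55136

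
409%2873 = 409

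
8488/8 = 1061  =  1061.00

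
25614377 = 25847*991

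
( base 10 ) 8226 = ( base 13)398a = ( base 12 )4916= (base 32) 812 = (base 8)20042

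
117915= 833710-715795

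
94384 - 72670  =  21714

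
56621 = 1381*41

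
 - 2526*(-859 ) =2169834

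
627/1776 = 209/592 = 0.35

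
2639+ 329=2968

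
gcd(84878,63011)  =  37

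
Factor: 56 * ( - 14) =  - 2^4*7^2=- 784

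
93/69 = 31/23  =  1.35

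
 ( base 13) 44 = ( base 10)56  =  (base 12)48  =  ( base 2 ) 111000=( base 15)3b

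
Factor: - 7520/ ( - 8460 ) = 8/9 = 2^3*3^( - 2)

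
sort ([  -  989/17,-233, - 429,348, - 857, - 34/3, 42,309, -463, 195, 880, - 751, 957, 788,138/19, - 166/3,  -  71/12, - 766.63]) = [ - 857,-766.63, - 751, - 463, - 429, - 233, - 989/17 ,-166/3 , - 34/3, - 71/12, 138/19,42,195, 309, 348, 788, 880 , 957]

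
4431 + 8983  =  13414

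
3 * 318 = 954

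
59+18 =77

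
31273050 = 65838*475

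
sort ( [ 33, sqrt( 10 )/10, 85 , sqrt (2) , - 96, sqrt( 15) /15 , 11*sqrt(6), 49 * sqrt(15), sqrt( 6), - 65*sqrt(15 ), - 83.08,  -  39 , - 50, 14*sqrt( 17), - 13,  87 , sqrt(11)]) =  [ - 65*sqrt( 15 ),-96, -83.08, - 50, - 39 , - 13, sqrt( 15) /15,sqrt(10 ) /10 , sqrt(2),sqrt(6),sqrt(11), 11*sqrt(6) , 33,14 * sqrt(17), 85,87,49*sqrt (15 ) ]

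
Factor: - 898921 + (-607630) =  - 1506551=- 1506551^1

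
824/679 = 1 + 145/679 = 1.21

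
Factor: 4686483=3^1 *19^1*82219^1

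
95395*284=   27092180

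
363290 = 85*4274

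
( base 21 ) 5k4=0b101001000101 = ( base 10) 2629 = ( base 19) 757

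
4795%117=115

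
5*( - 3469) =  - 17345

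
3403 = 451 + 2952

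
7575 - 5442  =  2133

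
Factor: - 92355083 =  -41^1*563^1*4001^1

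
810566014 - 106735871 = 703830143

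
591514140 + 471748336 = 1063262476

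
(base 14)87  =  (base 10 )119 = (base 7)230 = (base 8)167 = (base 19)65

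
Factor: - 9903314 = - 2^1*4951657^1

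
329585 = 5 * 65917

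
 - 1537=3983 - 5520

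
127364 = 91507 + 35857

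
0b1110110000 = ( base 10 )944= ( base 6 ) 4212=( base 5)12234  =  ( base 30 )11E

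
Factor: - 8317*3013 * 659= - 23^1*131^1*659^1*8317^1 = - 16513960739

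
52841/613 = 52841/613=86.20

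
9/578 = 9/578 = 0.02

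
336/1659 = 16/79 = 0.20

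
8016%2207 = 1395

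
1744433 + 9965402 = 11709835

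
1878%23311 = 1878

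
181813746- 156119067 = 25694679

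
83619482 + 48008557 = 131628039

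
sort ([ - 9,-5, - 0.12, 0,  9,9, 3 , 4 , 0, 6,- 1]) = [  -  9, - 5,  -  1,- 0.12, 0,0 , 3,4,6, 9, 9 ] 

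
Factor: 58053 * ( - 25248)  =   - 1465722144= -  2^5* 3^2  *37^1*263^1*523^1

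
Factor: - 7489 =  - 7489^1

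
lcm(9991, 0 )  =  0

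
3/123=1/41=0.02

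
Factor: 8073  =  3^3*13^1*23^1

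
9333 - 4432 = 4901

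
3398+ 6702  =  10100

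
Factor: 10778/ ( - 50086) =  - 17^1 * 79^(-1 ) = - 17/79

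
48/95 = 48/95 = 0.51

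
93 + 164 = 257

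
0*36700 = 0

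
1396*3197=4463012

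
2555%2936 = 2555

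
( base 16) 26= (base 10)38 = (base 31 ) 17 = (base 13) 2c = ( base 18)22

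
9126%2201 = 322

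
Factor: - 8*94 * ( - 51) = 2^4* 3^1*17^1*47^1 = 38352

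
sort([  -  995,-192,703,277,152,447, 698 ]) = [ - 995, - 192,152,277,447 , 698 , 703]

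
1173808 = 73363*16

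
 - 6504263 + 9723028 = 3218765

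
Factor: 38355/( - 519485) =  - 7671/103897 = - 3^1*107^( - 1)*971^( - 1 )*2557^1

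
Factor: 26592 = 2^5*3^1*277^1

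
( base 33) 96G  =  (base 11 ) 7585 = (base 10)10015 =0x271f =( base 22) kf5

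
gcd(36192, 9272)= 8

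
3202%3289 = 3202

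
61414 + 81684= 143098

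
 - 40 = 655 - 695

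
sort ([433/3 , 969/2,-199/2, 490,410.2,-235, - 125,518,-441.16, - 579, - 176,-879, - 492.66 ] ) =[-879, - 579, - 492.66, - 441.16 ,-235 ,-176, - 125, - 199/2,433/3, 410.2,969/2 , 490, 518 ] 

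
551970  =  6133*90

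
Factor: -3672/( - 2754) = 2^2*3^( - 1) = 4/3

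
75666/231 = 25222/77=327.56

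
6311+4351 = 10662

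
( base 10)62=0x3e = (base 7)116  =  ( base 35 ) 1r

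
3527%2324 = 1203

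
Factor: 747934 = 2^1 * 11^1*33997^1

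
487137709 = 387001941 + 100135768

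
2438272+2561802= 5000074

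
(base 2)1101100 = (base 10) 108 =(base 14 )7A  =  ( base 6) 300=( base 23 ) 4G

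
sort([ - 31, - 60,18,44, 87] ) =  [ - 60, - 31,18, 44, 87 ]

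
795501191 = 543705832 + 251795359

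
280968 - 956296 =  - 675328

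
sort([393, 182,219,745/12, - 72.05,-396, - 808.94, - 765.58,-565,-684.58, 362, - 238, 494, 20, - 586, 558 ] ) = [ - 808.94,-765.58, -684.58, - 586, - 565,-396,-238, - 72.05,20, 745/12, 182,  219, 362, 393, 494, 558 ] 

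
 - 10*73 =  - 730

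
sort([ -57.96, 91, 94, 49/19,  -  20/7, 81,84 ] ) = [ - 57.96, - 20/7,49/19,81, 84, 91,94]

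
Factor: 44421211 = 23^1*1931357^1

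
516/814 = 258/407 = 0.63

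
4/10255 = 4/10255 = 0.00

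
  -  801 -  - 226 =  - 575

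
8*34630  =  277040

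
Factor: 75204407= 71^1 *1059217^1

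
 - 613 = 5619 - 6232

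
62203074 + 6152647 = 68355721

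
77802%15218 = 1712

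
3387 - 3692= - 305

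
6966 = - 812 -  -7778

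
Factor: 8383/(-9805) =-5^( - 1)*37^( - 1) * 53^( -1 )*83^1*101^1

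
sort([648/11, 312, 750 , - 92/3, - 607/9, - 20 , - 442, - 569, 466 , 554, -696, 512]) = [ - 696 , - 569, - 442, - 607/9 , - 92/3, - 20,648/11,312, 466,512, 554, 750]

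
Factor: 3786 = 2^1 * 3^1*631^1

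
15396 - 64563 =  -49167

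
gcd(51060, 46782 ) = 138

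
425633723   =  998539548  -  572905825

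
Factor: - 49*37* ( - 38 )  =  68894  =  2^1* 7^2*19^1*37^1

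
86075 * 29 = 2496175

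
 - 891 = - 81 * 11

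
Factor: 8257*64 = 528448= 2^6*23^1*359^1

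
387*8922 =3452814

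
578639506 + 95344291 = 673983797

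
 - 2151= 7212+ -9363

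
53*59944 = 3177032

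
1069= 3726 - 2657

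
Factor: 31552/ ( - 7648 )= -2^1*17^1 * 29^1  *  239^(-1)  =  - 986/239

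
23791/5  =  23791/5 = 4758.20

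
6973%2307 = 52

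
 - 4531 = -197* 23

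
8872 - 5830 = 3042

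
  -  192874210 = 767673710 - 960547920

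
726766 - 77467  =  649299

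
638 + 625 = 1263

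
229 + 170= 399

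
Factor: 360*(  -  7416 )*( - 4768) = 12729415680 = 2^11*3^4  *5^1*103^1*149^1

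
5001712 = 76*65812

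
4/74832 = 1/18708 =0.00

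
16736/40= 418 + 2/5=418.40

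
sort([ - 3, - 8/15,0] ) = [ - 3, - 8/15,0]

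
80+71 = 151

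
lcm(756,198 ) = 8316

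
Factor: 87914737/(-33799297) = -7^( - 1)*29^( - 1)*167^ ( - 1 )*997^( - 1)*87914737^1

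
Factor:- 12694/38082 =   -  1/3 = - 3^( - 1 )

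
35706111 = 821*43491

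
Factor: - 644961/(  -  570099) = 214987/190033 = 307^(- 1)*619^( - 1 )*214987^1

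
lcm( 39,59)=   2301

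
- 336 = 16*( - 21)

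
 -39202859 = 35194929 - 74397788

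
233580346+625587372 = 859167718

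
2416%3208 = 2416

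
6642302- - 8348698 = 14991000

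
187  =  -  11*( - 17)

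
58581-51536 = 7045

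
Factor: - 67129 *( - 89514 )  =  2^1*3^2*4973^1*67129^1  =  6008985306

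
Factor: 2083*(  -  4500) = -2^2*3^2 * 5^3 * 2083^1 = -9373500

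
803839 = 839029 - 35190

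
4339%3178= 1161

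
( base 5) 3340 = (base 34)DS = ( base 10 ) 470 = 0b111010110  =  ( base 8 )726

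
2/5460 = 1/2730 =0.00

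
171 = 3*57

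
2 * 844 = 1688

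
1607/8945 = 1607/8945 = 0.18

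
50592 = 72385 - 21793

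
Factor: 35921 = 17^1 * 2113^1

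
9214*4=36856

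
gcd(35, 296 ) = 1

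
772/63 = 12 + 16/63 = 12.25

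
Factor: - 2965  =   - 5^1 * 593^1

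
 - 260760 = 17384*( - 15)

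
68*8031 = 546108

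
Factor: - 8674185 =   -  3^1*5^1*  13^1*44483^1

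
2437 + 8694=11131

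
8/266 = 4/133= 0.03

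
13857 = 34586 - 20729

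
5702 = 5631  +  71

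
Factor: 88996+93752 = 182748 = 2^2 * 3^1*97^1*157^1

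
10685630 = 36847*290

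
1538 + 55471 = 57009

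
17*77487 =1317279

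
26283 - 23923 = 2360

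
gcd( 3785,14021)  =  1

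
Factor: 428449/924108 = 2^ ( - 2)*3^ ( - 1 )*7^1 * 53^( - 1) * 97^1*631^1*1453^( - 1) 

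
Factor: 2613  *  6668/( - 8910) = -2903914/1485 = - 2^1 * 3^( - 3)* 5^(-1)*11^( - 1)*13^1*67^1*1667^1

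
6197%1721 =1034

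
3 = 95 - 92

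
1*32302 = 32302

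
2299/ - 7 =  - 2299/7 =- 328.43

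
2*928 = 1856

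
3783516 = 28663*132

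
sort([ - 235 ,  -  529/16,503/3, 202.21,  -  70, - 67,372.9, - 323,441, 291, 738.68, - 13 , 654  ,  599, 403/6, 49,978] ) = [ - 323,-235,-70, - 67, -529/16, - 13, 49, 403/6,  503/3, 202.21,291,  372.9 , 441,599, 654, 738.68,978]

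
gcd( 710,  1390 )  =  10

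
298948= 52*5749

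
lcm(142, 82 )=5822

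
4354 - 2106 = 2248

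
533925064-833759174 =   -  299834110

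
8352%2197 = 1761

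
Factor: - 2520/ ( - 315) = 8=   2^3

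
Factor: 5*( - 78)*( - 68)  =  2^3  *  3^1*5^1 * 13^1*17^1 = 26520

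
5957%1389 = 401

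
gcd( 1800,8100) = 900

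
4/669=4/669 =0.01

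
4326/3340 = 1 +493/1670 = 1.30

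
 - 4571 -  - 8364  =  3793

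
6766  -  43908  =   - 37142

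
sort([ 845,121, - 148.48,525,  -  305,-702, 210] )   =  [ - 702, - 305, - 148.48, 121,210,525,845]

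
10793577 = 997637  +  9795940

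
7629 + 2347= 9976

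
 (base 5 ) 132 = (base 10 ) 42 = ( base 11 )39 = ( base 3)1120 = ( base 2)101010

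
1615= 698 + 917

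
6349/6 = 1058 + 1/6 = 1058.17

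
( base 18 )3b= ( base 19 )38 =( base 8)101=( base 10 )65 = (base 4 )1001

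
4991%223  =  85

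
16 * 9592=153472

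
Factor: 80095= 5^1*83^1*193^1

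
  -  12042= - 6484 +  - 5558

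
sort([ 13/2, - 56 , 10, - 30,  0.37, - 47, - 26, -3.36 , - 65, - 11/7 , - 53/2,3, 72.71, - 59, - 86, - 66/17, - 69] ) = [ - 86,- 69, - 65,-59, - 56,-47,  -  30, - 53/2, - 26,-66/17, - 3.36, - 11/7, 0.37,3,13/2,10,72.71]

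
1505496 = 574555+930941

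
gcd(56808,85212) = 28404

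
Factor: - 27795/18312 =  - 85/56 = -2^( - 3) * 5^1*7^( - 1)*17^1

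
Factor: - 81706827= - 3^1 *2699^1*10091^1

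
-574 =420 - 994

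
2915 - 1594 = 1321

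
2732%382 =58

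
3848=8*481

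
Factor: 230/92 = 5/2 = 2^( - 1) * 5^1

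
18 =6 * 3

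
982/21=982/21 = 46.76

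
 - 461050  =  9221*(- 50)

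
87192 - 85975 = 1217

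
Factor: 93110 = 2^1*5^1*9311^1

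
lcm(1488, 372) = 1488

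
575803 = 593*971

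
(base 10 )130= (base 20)6A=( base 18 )74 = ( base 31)46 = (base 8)202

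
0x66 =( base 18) 5C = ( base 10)102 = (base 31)39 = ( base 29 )3F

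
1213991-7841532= - 6627541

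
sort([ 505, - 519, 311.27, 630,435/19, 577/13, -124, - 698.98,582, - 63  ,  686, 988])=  [ - 698.98, - 519, - 124, - 63, 435/19,577/13, 311.27,  505,582, 630, 686 , 988]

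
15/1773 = 5/591 = 0.01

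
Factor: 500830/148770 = 3^( - 3) * 11^1*19^( - 1)*157^1 = 1727/513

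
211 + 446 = 657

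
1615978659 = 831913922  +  784064737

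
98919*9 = 890271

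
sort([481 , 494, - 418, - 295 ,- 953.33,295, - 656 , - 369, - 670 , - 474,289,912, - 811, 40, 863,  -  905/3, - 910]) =[ - 953.33,  -  910, - 811, - 670, - 656, - 474, - 418, - 369, - 905/3, - 295,40, 289,295,481,494,  863,912] 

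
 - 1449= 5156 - 6605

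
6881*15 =103215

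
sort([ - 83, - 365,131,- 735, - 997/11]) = [ - 735,-365 , - 997/11,-83 , 131 ] 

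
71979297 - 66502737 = 5476560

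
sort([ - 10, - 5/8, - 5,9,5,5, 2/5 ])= [ - 10, - 5, - 5/8, 2/5,5 , 5,  9 ]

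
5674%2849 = 2825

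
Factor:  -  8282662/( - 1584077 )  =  2^1*11^( -1 )*17^( -1 )*43^ ( - 1 )*197^( - 1 )*4141331^1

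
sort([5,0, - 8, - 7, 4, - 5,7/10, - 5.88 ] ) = [ - 8, - 7, - 5.88, - 5,0, 7/10,4,5] 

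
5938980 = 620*9579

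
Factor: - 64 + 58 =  - 2^1*3^1  =  - 6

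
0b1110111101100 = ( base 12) 4524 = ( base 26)B8G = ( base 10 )7660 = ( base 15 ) 240a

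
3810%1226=132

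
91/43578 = 91/43578 = 0.00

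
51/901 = 3/53  =  0.06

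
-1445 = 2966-4411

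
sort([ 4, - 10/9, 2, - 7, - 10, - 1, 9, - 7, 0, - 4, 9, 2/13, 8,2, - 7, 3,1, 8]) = [ - 10, - 7, - 7, - 7, - 4,-10/9, - 1,0, 2/13 , 1, 2 , 2, 3,4,8, 8, 9,9 ] 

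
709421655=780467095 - 71045440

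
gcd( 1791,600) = 3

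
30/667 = 30/667= 0.04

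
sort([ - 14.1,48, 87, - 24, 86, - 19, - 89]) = [ - 89, -24 ,-19, - 14.1,48, 86,  87 ]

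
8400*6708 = 56347200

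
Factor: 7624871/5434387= 7^(-1)*19^1*383^(  -  1 )*2027^( - 1 )* 401309^1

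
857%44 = 21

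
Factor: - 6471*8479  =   - 3^2*61^1 * 139^1*719^1 = - 54867609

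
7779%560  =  499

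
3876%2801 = 1075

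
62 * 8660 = 536920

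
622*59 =36698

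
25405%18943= 6462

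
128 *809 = 103552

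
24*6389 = 153336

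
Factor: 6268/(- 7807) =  - 2^2*37^ ( - 1)*211^ ( - 1)*1567^1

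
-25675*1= - 25675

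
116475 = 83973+32502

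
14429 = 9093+5336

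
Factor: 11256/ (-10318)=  - 12/11 = - 2^2*3^1*11^ ( - 1)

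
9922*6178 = 61298116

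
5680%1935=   1810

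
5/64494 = 5/64494 = 0.00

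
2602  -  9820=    - 7218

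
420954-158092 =262862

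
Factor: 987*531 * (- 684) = -2^2 * 3^5 * 7^1 * 19^1 * 47^1*59^1 = - 358482348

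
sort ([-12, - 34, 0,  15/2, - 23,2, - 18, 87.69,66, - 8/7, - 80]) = [-80 , - 34, - 23,- 18, - 12, - 8/7 , 0,2,15/2, 66,87.69]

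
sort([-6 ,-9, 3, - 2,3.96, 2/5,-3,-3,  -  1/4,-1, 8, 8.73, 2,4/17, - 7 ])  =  [ - 9,-7,-6, - 3, - 3, -2, - 1,-1/4,4/17, 2/5, 2, 3 , 3.96, 8,  8.73 ]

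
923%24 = 11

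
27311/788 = 34+519/788 = 34.66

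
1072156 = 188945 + 883211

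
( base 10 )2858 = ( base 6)21122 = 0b101100101010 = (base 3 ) 10220212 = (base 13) 13bb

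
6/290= 3/145 = 0.02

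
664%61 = 54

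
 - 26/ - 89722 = 13/44861 = 0.00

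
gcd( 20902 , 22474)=2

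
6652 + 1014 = 7666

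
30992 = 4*7748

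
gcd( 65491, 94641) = 1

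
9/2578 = 9/2578= 0.00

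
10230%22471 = 10230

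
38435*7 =269045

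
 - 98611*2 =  - 197222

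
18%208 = 18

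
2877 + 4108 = 6985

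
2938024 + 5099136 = 8037160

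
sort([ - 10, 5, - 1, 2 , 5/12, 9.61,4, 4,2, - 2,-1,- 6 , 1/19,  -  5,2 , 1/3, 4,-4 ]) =[-10, - 6, - 5 , - 4, - 2 ,- 1, - 1,1/19,  1/3,5/12,2,2,2,4 , 4,4 , 5,  9.61]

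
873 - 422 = 451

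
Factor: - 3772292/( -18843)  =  2^2 * 3^( - 1) * 11^( - 1) *571^( - 1 )*943073^1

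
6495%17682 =6495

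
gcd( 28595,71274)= 7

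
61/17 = 61/17 = 3.59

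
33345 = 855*39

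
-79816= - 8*9977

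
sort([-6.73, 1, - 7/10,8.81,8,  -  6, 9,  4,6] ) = [-6.73, - 6, - 7/10,1,4,6,8,8.81, 9]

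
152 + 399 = 551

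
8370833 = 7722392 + 648441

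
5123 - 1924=3199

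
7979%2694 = 2591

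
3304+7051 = 10355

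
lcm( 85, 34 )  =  170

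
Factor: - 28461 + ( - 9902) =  - 38363 = -  13^2*227^1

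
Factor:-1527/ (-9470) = 2^( - 1)*3^1*5^( - 1)*509^1 * 947^(  -  1 ) 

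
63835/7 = 9119 + 2/7 = 9119.29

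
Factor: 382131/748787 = 3^3*13^( - 1 ) * 239^(-1 )*241^(-1 )*14153^1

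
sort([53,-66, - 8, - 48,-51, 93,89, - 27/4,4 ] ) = [ - 66, - 51, -48,-8, - 27/4,4, 53, 89, 93 ] 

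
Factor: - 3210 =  - 2^1*3^1 *5^1*107^1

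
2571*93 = 239103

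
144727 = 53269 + 91458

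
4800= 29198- 24398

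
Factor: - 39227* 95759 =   -  31^1*3089^1*39227^1 = - 3756338293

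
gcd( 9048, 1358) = 2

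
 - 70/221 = -70/221  =  - 0.32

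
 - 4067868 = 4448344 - 8516212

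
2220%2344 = 2220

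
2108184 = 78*27028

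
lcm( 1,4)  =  4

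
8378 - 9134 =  -756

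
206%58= 32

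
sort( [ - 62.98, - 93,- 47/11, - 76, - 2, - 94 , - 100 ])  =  [ - 100, - 94, - 93, - 76, -62.98, - 47/11,-2 ] 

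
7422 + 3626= 11048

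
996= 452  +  544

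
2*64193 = 128386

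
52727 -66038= -13311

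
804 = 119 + 685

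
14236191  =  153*93047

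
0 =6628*0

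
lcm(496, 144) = 4464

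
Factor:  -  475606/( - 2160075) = 2^1*3^( - 1 )*5^ ( - 2)*83^( - 1 )*347^(-1)*397^1*599^1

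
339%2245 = 339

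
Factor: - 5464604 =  - 2^2  *  37^1*36923^1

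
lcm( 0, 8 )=0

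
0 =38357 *0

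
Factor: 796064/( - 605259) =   -  2^5 * 3^( - 3)*29^(  -  1)*773^( - 1)*24877^1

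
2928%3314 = 2928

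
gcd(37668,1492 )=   4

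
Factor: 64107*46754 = 2^1*3^2*17^1*97^1*241^1*419^1 = 2997258678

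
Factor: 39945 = 3^1*5^1*2663^1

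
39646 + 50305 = 89951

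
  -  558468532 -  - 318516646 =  - 239951886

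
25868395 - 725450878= - 699582483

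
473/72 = 6 + 41/72 = 6.57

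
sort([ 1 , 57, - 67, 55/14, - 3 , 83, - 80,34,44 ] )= [ - 80, - 67, - 3, 1,55/14,34,44,57,83 ]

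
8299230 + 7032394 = 15331624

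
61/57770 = 61/57770 = 0.00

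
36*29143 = 1049148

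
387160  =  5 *77432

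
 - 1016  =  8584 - 9600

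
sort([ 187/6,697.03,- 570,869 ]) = [ - 570 , 187/6, 697.03, 869]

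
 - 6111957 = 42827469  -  48939426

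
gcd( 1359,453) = 453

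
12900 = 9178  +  3722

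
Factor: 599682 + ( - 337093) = 262589 = 37^1 *47^1*151^1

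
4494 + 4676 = 9170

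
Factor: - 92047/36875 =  - 5^( - 4 )*59^( - 1 ) * 83^1*1109^1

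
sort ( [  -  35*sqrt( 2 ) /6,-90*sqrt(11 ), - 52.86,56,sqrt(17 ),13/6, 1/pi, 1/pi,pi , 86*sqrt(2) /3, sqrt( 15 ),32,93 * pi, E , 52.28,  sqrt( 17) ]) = [-90*sqrt( 11),  -  52.86,-35*sqrt( 2)/6,  1/pi, 1/pi,13/6,E,  pi, sqrt(15), sqrt( 17),sqrt ( 17) , 32,86 * sqrt( 2 ) /3,  52.28, 56, 93 *pi] 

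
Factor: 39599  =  7^1 * 5657^1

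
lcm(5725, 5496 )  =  137400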